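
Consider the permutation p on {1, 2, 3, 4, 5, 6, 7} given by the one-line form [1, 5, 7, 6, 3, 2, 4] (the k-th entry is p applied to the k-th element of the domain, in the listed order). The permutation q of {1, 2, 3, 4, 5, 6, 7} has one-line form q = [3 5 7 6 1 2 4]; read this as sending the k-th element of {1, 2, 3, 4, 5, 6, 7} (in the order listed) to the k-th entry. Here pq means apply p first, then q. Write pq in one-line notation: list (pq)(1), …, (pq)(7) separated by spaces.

For each element, apply p then q: 1 → 1 → 3; 2 → 5 → 1; 3 → 7 → 4; 4 → 6 → 2; 5 → 3 → 7; 6 → 2 → 5; 7 → 4 → 6.
So pq in one-line form is 3 1 4 2 7 5 6.

3 1 4 2 7 5 6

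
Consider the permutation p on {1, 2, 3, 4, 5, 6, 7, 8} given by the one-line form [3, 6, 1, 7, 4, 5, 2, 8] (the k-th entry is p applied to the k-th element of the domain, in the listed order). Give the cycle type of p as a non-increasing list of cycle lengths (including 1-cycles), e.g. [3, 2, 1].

[5, 2, 1]

The disjoint cycles are (1 3)(2 6 5 4 7)(8), with lengths 5, 2, 1 in non-increasing order.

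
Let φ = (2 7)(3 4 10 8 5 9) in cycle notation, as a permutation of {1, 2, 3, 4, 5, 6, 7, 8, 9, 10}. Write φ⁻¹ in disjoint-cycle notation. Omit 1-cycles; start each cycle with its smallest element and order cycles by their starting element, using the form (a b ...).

The inverse reverses each cycle.
Reversing each cycle of φ and rotating so the smallest element leads gives (2 7)(3 9 5 8 10 4).

(2 7)(3 9 5 8 10 4)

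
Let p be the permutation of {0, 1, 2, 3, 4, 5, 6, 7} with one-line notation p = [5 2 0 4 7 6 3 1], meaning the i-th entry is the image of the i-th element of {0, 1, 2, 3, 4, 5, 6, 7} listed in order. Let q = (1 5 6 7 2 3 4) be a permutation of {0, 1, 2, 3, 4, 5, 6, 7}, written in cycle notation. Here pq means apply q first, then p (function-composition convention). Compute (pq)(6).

1

(pq)(6) = p(q(6)). q(6) = 7, then p(7) = 1. So (pq)(6) = 1.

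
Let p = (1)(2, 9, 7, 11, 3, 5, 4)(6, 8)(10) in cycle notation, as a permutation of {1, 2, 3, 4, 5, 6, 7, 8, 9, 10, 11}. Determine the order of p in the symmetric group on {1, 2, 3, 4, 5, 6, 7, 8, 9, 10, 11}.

14

The cycle type of p is (7, 2, 1, 1).
Since disjoint cycles commute, ord(p) = lcm(7, 2) = 14.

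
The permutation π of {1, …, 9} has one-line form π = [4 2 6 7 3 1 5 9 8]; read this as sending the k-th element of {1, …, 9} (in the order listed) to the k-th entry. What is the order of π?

The disjoint-cycle form of π has cycle lengths 6, 2, 1.
The order is lcm(6, 2) = 6.

6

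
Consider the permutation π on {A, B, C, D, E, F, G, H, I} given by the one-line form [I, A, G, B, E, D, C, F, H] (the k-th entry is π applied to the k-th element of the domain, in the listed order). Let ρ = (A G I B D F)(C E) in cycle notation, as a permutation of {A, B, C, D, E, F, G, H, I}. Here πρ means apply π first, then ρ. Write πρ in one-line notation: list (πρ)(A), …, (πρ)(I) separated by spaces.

B G I D C F E A H

(πρ)(x) = ρ(π(x)). Computing each image: ρ(π(A)) = ρ(I) = B, ρ(π(B)) = ρ(A) = G, ρ(π(C)) = ρ(G) = I, ρ(π(D)) = ρ(B) = D, ρ(π(E)) = ρ(E) = C, ρ(π(F)) = ρ(D) = F, ρ(π(G)) = ρ(C) = E, ρ(π(H)) = ρ(F) = A, ρ(π(I)) = ρ(H) = H.
Hence πρ = [B G I D C F E A H].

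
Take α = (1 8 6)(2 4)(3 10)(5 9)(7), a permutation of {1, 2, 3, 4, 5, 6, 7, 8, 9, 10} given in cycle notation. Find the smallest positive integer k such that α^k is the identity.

The disjoint cycles have lengths 3, 2, 2, 2, 1.
Since disjoint cycles commute, ord(α) = lcm(3, 2, 2, 2) = 6.

6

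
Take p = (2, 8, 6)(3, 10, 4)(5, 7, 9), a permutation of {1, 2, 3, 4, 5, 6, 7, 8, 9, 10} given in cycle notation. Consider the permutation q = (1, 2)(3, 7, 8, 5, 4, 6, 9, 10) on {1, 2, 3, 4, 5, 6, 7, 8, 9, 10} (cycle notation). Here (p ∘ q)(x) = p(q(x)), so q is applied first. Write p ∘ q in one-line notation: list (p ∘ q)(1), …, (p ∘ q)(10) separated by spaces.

(p ∘ q)(x) = p(q(x)). Computing each image: p(q(1)) = p(2) = 8, p(q(2)) = p(1) = 1, p(q(3)) = p(7) = 9, p(q(4)) = p(6) = 2, p(q(5)) = p(4) = 3, p(q(6)) = p(9) = 5, p(q(7)) = p(8) = 6, p(q(8)) = p(5) = 7, p(q(9)) = p(10) = 4, p(q(10)) = p(3) = 10.
Hence p ∘ q = [8 1 9 2 3 5 6 7 4 10].

8 1 9 2 3 5 6 7 4 10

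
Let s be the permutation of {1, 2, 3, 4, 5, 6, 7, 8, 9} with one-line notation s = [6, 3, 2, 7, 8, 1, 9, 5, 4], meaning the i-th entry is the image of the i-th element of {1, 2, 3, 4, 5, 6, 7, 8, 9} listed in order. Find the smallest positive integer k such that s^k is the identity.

Writing s as disjoint cycles, the cycle lengths are 3, 2, 2, 2.
Since disjoint cycles commute, ord(s) = lcm(3, 2, 2, 2) = 6.

6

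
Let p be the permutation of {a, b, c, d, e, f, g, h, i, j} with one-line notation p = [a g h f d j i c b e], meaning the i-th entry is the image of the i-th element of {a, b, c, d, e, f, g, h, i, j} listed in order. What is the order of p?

The disjoint-cycle form of p has cycle lengths 4, 3, 2, 1.
The order is lcm(4, 3, 2) = 12.

12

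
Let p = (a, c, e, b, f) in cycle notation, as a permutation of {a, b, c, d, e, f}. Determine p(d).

d

d does not appear in any cycle of p, so it is a fixed point: p(d) = d.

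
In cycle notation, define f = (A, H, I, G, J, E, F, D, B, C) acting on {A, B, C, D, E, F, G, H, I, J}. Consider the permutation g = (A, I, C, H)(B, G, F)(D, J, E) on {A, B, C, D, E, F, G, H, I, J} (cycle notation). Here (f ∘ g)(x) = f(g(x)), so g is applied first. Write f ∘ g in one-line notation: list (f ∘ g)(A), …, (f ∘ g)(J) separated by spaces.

G J I E B C D H A F

Chase each element through g then f: A → I → G; B → G → J; C → H → I; D → J → E; E → D → B; F → B → C; G → F → D; H → A → H; I → C → A; J → E → F.
So f ∘ g in one-line form is G J I E B C D H A F.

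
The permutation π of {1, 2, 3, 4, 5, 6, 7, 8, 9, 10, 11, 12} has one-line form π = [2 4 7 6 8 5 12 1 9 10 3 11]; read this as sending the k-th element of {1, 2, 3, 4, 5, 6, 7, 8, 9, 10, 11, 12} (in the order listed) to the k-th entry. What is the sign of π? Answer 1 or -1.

In disjoint-cycle form the cycle lengths are 6, 4, 1, 1.
A cycle of length ℓ contributes ℓ−1 transpositions, so π is a product of 5 + 3 = 8 transpositions — even.

1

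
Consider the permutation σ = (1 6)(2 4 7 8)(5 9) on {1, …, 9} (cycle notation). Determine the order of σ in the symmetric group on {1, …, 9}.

4

The disjoint cycles have lengths 4, 2, 2, 1.
Since disjoint cycles commute, ord(σ) = lcm(4, 2, 2) = 4.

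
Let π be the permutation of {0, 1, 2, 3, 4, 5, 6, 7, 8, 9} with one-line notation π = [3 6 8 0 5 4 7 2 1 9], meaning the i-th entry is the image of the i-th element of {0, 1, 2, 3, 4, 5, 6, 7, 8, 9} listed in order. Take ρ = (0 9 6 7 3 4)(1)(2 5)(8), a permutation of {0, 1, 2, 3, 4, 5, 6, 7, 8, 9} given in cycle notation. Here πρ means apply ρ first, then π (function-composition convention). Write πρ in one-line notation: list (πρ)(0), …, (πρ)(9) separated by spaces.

(πρ)(x) = π(ρ(x)). Computing each image: π(ρ(0)) = π(9) = 9, π(ρ(1)) = π(1) = 6, π(ρ(2)) = π(5) = 4, π(ρ(3)) = π(4) = 5, π(ρ(4)) = π(0) = 3, π(ρ(5)) = π(2) = 8, π(ρ(6)) = π(7) = 2, π(ρ(7)) = π(3) = 0, π(ρ(8)) = π(8) = 1, π(ρ(9)) = π(6) = 7.
Hence πρ = [9 6 4 5 3 8 2 0 1 7].

9 6 4 5 3 8 2 0 1 7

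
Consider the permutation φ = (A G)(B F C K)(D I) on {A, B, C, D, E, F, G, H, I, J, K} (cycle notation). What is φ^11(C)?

F

C lies in the 4-cycle (B F C K).
On a 4-cycle, φ^4 is the identity, so φ^11 = φ^3 there (11 ≡ 3 mod 4).
Stepping 3 places around the cycle: C → K → B → F.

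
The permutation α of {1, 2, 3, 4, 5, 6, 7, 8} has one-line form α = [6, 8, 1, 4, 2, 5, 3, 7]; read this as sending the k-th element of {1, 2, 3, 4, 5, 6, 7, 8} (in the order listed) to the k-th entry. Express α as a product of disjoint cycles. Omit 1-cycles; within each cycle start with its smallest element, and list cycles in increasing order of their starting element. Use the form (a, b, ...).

(1, 6, 5, 2, 8, 7, 3)

Iterating α from 1 gives 1 → 6 → 5 → 2 → 8 → 7 → 3 → 1; that is the 7-cycle (1, 6, 5, 2, 8, 7, 3).
Continuing from each remaining unvisited element yields (1, 6, 5, 2, 8, 7, 3).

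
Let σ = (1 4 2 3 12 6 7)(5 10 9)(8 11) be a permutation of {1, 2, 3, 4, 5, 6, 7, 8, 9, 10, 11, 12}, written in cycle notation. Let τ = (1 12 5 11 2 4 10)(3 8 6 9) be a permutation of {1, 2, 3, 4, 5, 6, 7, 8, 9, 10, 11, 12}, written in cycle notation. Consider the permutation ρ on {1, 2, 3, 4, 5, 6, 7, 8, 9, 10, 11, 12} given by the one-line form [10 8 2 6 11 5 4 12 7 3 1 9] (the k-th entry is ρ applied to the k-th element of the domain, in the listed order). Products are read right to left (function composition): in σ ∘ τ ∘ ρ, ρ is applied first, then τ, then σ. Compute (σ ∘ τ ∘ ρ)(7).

Chase 7: ρ(7) = 4; τ(4) = 10; σ(10) = 9. Hence (σ ∘ τ ∘ ρ)(7) = 9.

9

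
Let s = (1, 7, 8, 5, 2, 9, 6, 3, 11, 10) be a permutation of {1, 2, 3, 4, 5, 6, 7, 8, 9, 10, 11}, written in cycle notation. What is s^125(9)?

1

9 lies in the 10-cycle (1, 7, 8, 5, 2, 9, 6, 3, 11, 10).
Powers repeat with period 10 on this cycle, and 125 mod 10 = 5, so s^125(9) = s^5(9).
Stepping 5 places around the cycle: 9 → 6 → 3 → 11 → 10 → 1.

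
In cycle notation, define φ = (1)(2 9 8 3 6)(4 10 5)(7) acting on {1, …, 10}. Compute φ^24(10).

10 lies in the 3-cycle (4 10 5).
On a 3-cycle, φ^3 is the identity, so φ^24 = φ^0 there (24 ≡ 0 mod 3).
So φ^24(10) = 10.

10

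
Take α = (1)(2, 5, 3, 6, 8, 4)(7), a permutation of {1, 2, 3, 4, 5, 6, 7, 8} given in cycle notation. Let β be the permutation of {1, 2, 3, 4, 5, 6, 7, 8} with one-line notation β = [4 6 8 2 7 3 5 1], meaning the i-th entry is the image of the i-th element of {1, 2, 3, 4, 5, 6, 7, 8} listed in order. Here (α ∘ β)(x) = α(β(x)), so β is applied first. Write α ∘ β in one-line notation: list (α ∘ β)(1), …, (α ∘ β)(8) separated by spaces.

2 8 4 5 7 6 3 1

(α ∘ β)(x) = α(β(x)). Computing each image: α(β(1)) = α(4) = 2, α(β(2)) = α(6) = 8, α(β(3)) = α(8) = 4, α(β(4)) = α(2) = 5, α(β(5)) = α(7) = 7, α(β(6)) = α(3) = 6, α(β(7)) = α(5) = 3, α(β(8)) = α(1) = 1.
Hence α ∘ β = [2 8 4 5 7 6 3 1].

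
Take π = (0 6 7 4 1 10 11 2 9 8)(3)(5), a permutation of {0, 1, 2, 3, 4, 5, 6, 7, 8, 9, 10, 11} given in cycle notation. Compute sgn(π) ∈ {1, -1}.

The cycle lengths are 10, 1, 1.
A cycle is odd iff its length is even; π has 1 even-length cycle, so sgn(π) = (−1)^1 and π is odd.

-1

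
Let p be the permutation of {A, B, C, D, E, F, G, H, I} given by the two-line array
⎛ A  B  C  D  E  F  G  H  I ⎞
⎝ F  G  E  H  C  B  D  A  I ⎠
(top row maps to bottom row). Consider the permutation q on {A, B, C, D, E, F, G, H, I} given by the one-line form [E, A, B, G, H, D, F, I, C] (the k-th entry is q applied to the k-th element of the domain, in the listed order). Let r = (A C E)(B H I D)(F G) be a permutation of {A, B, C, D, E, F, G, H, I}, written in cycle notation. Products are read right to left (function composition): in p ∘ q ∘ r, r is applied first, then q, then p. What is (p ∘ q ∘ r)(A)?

(p ∘ q ∘ r)(A) = p(q(r(A))). r(A) = C, then q(C) = B, then p(B) = G, so the result is G.

G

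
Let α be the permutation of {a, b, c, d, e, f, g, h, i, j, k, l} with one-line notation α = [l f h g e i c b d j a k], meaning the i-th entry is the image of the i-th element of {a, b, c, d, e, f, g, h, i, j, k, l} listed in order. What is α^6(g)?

d

Tracing g → c → … returns to g after 7 steps, so g lies in a 7-cycle (b f i d g c h).
Stepping 6 places around the cycle: g → c → h → b → f → i → d.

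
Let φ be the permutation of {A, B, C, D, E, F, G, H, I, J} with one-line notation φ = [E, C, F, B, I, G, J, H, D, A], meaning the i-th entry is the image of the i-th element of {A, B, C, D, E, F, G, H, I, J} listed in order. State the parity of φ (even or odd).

In disjoint-cycle form the cycle lengths are 9, 1.
A cycle of length ℓ contributes ℓ−1 transpositions, so φ is a product of 8 transpositions — even.

even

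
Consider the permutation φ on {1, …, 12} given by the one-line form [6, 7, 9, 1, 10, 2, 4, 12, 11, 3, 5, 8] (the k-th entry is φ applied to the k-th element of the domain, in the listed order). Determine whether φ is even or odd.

odd

In disjoint-cycle form the cycle lengths are 5, 5, 2.
A cycle of length ℓ contributes ℓ−1 transpositions, so φ is a product of 4 + 4 + 1 = 9 transpositions — odd.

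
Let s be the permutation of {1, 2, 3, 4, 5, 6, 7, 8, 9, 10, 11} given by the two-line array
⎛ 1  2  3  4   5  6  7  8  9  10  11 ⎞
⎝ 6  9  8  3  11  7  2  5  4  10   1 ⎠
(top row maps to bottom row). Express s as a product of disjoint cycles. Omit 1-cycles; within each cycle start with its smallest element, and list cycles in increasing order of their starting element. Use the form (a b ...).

(1 6 7 2 9 4 3 8 5 11)

Iterating s from 1 gives 1 → 6 → 7 → 2 → 9 → 4 → 3 → 8 → 5 → 11 → 1; that is the 10-cycle (1 6 7 2 9 4 3 8 5 11).
Repeating from the next unused element and collecting all non-trivial cycles gives (1 6 7 2 9 4 3 8 5 11).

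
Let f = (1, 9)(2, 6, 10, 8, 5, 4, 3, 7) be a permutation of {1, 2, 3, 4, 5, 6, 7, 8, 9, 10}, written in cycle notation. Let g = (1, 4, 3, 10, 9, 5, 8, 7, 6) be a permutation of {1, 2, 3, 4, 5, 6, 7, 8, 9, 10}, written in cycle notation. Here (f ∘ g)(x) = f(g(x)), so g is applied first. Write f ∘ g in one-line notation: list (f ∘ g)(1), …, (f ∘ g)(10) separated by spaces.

3 6 8 7 5 9 10 2 4 1

(f ∘ g)(x) = f(g(x)). Computing each image: f(g(1)) = f(4) = 3, f(g(2)) = f(2) = 6, f(g(3)) = f(10) = 8, f(g(4)) = f(3) = 7, f(g(5)) = f(8) = 5, f(g(6)) = f(1) = 9, f(g(7)) = f(6) = 10, f(g(8)) = f(7) = 2, f(g(9)) = f(5) = 4, f(g(10)) = f(9) = 1.
Hence f ∘ g = [3 6 8 7 5 9 10 2 4 1].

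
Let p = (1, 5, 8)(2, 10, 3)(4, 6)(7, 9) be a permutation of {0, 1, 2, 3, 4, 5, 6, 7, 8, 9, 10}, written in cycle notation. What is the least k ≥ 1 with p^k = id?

The disjoint cycles have lengths 3, 3, 2, 2, 1.
The order of p is the least common multiple of its cycle lengths: lcm(3, 3, 2, 2) = 6.

6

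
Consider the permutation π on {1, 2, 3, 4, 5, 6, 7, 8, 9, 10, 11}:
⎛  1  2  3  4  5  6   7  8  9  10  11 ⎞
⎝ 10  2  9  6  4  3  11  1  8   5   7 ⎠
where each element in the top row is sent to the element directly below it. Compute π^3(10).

Tracing 10 → 5 → … returns to 10 after 8 steps, so 10 lies in an 8-cycle (1, 10, 5, 4, 6, 3, 9, 8).
Stepping 3 places around the cycle: 10 → 5 → 4 → 6.

6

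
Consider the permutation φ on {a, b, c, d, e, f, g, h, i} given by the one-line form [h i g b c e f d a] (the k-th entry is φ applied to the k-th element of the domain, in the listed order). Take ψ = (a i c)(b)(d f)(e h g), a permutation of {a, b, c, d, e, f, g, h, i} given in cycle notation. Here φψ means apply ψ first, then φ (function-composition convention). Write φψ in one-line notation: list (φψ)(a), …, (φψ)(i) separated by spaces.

a i h e d b c f g

(φψ)(x) = φ(ψ(x)). Computing each image: φ(ψ(a)) = φ(i) = a, φ(ψ(b)) = φ(b) = i, φ(ψ(c)) = φ(a) = h, φ(ψ(d)) = φ(f) = e, φ(ψ(e)) = φ(h) = d, φ(ψ(f)) = φ(d) = b, φ(ψ(g)) = φ(e) = c, φ(ψ(h)) = φ(g) = f, φ(ψ(i)) = φ(c) = g.
Hence φψ = [a i h e d b c f g].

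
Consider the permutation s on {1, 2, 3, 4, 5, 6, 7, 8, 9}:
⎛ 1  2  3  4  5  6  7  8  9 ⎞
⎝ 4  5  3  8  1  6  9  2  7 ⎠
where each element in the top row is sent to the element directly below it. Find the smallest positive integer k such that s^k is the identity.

10

The disjoint-cycle form of s has cycle lengths 5, 2, 1, 1.
The order of s is the least common multiple of its cycle lengths: lcm(5, 2) = 10.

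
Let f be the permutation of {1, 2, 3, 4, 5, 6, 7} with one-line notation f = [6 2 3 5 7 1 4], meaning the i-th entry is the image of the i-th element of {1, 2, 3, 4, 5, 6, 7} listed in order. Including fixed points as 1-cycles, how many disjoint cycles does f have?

The cycle decomposition is (1, 6)(2)(3)(4, 5, 7), which has 4 cycles (counting 1-cycles).

4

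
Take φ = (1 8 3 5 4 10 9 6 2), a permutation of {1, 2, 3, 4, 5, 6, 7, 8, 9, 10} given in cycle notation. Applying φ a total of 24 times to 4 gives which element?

8

4 lies in the 9-cycle (1 8 3 5 4 10 9 6 2).
Powers repeat with period 9 on this cycle, and 24 mod 9 = 6, so φ^24(4) = φ^6(4).
Advancing 6 steps from 4: 4 → 10 → 9 → 6 → 2 → 1 → 8.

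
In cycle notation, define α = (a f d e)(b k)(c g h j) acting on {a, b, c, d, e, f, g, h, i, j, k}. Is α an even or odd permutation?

The cycle lengths are 4, 4, 2, 1.
A cycle is odd iff its length is even; α has 3 even-length cycles, so sgn(α) = (−1)^3 and α is odd.

odd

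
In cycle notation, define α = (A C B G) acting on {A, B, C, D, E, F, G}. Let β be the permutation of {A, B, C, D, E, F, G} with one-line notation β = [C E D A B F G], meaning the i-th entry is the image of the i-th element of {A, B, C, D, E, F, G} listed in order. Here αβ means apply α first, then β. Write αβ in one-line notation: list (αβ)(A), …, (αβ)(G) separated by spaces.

D G E A B F C

(αβ)(x) = β(α(x)). Computing each image: β(α(A)) = β(C) = D, β(α(B)) = β(G) = G, β(α(C)) = β(B) = E, β(α(D)) = β(D) = A, β(α(E)) = β(E) = B, β(α(F)) = β(F) = F, β(α(G)) = β(A) = C.
Hence αβ = [D G E A B F C].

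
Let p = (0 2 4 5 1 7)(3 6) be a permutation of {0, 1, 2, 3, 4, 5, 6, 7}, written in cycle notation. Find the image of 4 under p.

5

4 appears in (0 2 4 5 1 7); the next entry (wrapping around) is 5.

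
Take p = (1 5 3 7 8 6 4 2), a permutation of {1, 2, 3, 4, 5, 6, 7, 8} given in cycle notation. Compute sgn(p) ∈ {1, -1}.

The cycle lengths are 8.
A cycle is odd iff its length is even; p has 1 even-length cycle, so sgn(p) = (−1)^1 and p is odd.

-1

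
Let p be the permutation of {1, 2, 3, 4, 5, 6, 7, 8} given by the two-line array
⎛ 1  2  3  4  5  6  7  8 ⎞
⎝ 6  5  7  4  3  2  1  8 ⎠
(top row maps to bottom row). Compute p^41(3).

5

Tracing 3 → 7 → … returns to 3 after 6 steps, so 3 lies in a 6-cycle (1, 6, 2, 5, 3, 7).
Since the cycle has length 6, p^41 acts on it the same as p^5 (41 mod 6 = 5).
Advancing 5 steps from 3: 3 → 7 → 1 → 6 → 2 → 5.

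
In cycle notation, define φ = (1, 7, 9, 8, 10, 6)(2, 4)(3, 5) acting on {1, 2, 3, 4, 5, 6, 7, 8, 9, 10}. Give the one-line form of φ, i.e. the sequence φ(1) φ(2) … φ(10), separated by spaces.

Image by image: 1→7, 2→4, 3→5, 4→2, 5→3, 6→1, 7→9, 8→10, 9→8, 10→6.
Listing these in domain order gives 7 4 5 2 3 1 9 10 8 6.

7 4 5 2 3 1 9 10 8 6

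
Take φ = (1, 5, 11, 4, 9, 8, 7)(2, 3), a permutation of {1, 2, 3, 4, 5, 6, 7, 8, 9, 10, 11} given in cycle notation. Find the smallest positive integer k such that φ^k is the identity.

The cycle type of φ is (7, 2, 1, 1).
The order is lcm(7, 2) = 14.

14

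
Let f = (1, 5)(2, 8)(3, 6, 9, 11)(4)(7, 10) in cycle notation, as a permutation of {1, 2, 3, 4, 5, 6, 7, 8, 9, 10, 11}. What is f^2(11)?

6

11 lies in the 4-cycle (3, 6, 9, 11).
Stepping 2 places around the cycle: 11 → 3 → 6.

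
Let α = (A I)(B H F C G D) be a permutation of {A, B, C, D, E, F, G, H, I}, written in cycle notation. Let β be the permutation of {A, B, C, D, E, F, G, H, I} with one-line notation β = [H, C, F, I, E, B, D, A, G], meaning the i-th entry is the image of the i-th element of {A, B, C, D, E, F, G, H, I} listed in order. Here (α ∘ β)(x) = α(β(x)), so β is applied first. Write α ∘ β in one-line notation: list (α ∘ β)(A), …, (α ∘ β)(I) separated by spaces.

Chase each element through β then α: A → H → F; B → C → G; C → F → C; D → I → A; E → E → E; F → B → H; G → D → B; H → A → I; I → G → D.
So α ∘ β in one-line form is F G C A E H B I D.

F G C A E H B I D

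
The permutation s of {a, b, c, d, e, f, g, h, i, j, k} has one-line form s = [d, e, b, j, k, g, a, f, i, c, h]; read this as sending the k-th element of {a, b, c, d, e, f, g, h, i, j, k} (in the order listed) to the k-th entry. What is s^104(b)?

Tracing b → e → … returns to b after 10 steps, so b lies in a 10-cycle (a d j c b e k h f g).
Since the cycle has length 10, s^104 acts on it the same as s^4 (104 mod 10 = 4).
Advancing 4 steps from b: b → e → k → h → f.

f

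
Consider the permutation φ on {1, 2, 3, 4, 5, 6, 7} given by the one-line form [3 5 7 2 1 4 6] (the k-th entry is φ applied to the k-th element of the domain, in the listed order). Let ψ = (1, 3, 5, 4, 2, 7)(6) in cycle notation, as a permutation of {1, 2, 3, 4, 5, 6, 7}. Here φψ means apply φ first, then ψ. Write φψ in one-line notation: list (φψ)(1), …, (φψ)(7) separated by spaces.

(φψ)(x) = ψ(φ(x)). Computing each image: ψ(φ(1)) = ψ(3) = 5, ψ(φ(2)) = ψ(5) = 4, ψ(φ(3)) = ψ(7) = 1, ψ(φ(4)) = ψ(2) = 7, ψ(φ(5)) = ψ(1) = 3, ψ(φ(6)) = ψ(4) = 2, ψ(φ(7)) = ψ(6) = 6.
Hence φψ = [5 4 1 7 3 2 6].

5 4 1 7 3 2 6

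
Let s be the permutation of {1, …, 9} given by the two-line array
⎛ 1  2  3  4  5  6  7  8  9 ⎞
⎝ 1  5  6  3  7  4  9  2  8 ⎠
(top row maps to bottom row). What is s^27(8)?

Tracing 8 → 2 → … returns to 8 after 5 steps, so 8 lies in a 5-cycle (2 5 7 9 8).
Powers repeat with period 5 on this cycle, and 27 mod 5 = 2, so s^27(8) = s^2(8).
Advancing 2 steps from 8: 8 → 2 → 5.

5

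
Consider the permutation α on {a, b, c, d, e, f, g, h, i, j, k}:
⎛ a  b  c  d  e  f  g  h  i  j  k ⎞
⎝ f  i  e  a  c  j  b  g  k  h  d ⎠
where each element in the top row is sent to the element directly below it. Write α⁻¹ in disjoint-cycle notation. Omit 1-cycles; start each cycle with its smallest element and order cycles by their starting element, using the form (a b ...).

First write α in disjoint cycles: (a f j h g b i k d)(c e).
The inverse reverses every cycle; in canonical form, α⁻¹ = (a d k i b g h j f)(c e).

(a d k i b g h j f)(c e)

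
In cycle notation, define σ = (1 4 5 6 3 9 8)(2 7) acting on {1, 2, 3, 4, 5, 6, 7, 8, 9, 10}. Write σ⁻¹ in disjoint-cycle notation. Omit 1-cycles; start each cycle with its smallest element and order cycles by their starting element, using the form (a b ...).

(1 8 9 3 6 5 4)(2 7)

Inverting a permutation written in cycle notation just reverses the order within every cycle.
After reversing and putting each cycle's least element first, σ⁻¹ = (1 8 9 3 6 5 4)(2 7).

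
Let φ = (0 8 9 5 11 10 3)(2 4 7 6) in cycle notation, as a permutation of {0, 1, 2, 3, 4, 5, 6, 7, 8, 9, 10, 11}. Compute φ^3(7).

7 lies in the 4-cycle (2 4 7 6).
Advancing 3 steps from 7: 7 → 6 → 2 → 4.

4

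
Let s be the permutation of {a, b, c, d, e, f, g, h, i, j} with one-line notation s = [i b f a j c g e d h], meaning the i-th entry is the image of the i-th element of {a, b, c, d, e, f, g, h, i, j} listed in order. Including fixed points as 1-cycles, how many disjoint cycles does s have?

The cycle decomposition is (a, i, d)(b)(c, f)(e, j, h)(g), which has 5 cycles (counting 1-cycles).

5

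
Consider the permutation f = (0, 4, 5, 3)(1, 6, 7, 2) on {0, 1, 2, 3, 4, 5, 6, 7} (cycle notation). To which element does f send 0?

4

0 appears in (0, 4, 5, 3); the next entry (wrapping around) is 4.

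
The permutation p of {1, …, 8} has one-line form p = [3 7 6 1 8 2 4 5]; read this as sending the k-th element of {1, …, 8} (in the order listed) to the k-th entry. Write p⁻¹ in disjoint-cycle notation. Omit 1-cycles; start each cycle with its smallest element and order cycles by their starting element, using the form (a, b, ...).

The cycle decomposition of p is (1, 3, 6, 2, 7, 4)(5, 8).
Reversing each cycle (and rotating so the smallest element leads) gives p⁻¹ = (1, 4, 7, 2, 6, 3)(5, 8).

(1, 4, 7, 2, 6, 3)(5, 8)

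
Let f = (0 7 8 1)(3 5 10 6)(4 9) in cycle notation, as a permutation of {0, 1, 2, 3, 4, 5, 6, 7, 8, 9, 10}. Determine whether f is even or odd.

The cycle lengths are 4, 4, 2, 1.
A cycle of length ℓ contributes ℓ−1 transpositions, so f is a product of 3 + 3 + 1 = 7 transpositions — odd.

odd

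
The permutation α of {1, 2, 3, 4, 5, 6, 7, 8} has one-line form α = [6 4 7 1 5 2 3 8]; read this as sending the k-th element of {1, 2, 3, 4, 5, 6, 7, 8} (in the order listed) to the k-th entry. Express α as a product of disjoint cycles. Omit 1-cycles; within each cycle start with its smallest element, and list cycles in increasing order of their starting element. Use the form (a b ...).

(1 6 2 4)(3 7)

Iterating α from 1 gives 1 → 6 → 2 → 4 → 1; that is the 4-cycle (1 6 2 4).
Continuing from each remaining unvisited element yields (1 6 2 4)(3 7).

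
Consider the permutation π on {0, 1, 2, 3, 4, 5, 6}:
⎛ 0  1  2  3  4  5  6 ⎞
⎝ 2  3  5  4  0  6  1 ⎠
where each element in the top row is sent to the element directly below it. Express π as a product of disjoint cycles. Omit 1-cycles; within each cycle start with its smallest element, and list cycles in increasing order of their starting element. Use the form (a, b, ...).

From 0: 0 → 2 → 5 → 6 → 1 → 3 → 4 → 0, closing the cycle (0, 2, 5, 6, 1, 3, 4).
Continuing from each remaining unvisited element yields (0, 2, 5, 6, 1, 3, 4).

(0, 2, 5, 6, 1, 3, 4)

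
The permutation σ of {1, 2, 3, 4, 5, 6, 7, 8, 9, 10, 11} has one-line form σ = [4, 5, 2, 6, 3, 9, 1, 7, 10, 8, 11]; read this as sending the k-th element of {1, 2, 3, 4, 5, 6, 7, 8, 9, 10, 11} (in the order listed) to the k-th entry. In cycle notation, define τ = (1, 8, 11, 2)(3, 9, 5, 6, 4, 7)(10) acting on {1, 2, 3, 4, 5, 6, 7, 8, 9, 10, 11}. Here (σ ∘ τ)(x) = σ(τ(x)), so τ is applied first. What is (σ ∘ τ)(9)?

(σ ∘ τ)(9) = σ(τ(9)). τ(9) = 5, then σ(5) = 3. So (σ ∘ τ)(9) = 3.

3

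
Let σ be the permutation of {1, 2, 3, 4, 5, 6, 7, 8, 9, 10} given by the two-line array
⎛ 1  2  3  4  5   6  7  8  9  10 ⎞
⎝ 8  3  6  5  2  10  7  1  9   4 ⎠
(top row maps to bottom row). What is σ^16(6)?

2

Tracing 6 → 10 → … returns to 6 after 6 steps, so 6 lies in a 6-cycle (2 3 6 10 4 5).
On a 6-cycle, σ^6 is the identity, so σ^16 = σ^4 there (16 ≡ 4 mod 6).
Advancing 4 steps from 6: 6 → 10 → 4 → 5 → 2.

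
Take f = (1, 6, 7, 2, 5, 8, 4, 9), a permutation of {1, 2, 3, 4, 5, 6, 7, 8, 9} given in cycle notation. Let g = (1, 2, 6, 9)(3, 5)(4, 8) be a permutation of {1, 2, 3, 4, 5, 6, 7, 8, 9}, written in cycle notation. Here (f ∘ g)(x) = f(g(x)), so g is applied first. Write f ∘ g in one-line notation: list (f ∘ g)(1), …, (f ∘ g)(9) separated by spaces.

(f ∘ g)(x) = f(g(x)). Computing each image: f(g(1)) = f(2) = 5, f(g(2)) = f(6) = 7, f(g(3)) = f(5) = 8, f(g(4)) = f(8) = 4, f(g(5)) = f(3) = 3, f(g(6)) = f(9) = 1, f(g(7)) = f(7) = 2, f(g(8)) = f(4) = 9, f(g(9)) = f(1) = 6.
Hence f ∘ g = [5 7 8 4 3 1 2 9 6].

5 7 8 4 3 1 2 9 6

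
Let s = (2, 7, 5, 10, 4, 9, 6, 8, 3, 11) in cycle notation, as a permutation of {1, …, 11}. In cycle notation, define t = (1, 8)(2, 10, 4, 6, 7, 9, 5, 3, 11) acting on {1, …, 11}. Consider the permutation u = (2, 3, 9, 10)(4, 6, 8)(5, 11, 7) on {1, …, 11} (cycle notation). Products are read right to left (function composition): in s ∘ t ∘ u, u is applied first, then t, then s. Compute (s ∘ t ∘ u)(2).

Chase 2: u(2) = 3; t(3) = 11; s(11) = 2. Hence (s ∘ t ∘ u)(2) = 2.

2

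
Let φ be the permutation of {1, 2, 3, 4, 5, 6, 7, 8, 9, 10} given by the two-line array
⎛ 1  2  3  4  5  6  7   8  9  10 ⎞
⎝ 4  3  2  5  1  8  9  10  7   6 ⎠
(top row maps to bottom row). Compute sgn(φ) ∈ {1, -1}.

1

In disjoint-cycle form the cycle lengths are 3, 3, 2, 2.
A cycle of length ℓ contributes ℓ−1 transpositions, so φ is a product of 2 + 2 + 1 + 1 = 6 transpositions — even.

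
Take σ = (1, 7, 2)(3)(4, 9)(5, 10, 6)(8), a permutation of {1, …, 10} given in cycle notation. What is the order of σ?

6

The cycle type of σ is (3, 3, 2, 1, 1).
The order of σ is the least common multiple of its cycle lengths: lcm(3, 3, 2) = 6.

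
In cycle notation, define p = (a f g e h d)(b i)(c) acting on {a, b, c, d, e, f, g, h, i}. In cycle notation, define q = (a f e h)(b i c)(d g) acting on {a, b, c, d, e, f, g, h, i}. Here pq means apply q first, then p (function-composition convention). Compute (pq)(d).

e

First apply q: q(d) = g, then p(g) = e. Thus (pq)(d) = e.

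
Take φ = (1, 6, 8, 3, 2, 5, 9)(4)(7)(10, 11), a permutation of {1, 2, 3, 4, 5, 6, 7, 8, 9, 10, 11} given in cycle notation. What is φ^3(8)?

8 lies in the 7-cycle (1, 6, 8, 3, 2, 5, 9).
Stepping 3 places around the cycle: 8 → 3 → 2 → 5.

5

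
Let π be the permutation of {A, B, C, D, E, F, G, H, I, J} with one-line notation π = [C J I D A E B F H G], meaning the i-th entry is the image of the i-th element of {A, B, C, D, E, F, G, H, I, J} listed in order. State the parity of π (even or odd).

In disjoint-cycle form the cycle lengths are 6, 3, 1.
A cycle is odd iff its length is even; π has 1 even-length cycle, so sgn(π) = (−1)^1 and π is odd.

odd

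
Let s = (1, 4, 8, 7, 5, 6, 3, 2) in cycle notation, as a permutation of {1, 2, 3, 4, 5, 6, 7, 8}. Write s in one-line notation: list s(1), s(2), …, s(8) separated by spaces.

4 1 2 8 6 3 5 7

Each element maps to the next entry in its cycle (wrapping to the front): 1→4, 2→1, 3→2, 4→8, 5→6, 6→3, 7→5, 8→7.
Listing these in domain order gives 4 1 2 8 6 3 5 7.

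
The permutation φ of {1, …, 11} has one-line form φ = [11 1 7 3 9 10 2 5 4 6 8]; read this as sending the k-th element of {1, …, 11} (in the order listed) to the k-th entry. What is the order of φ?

18

Writing φ as disjoint cycles, the cycle lengths are 9, 2.
Since disjoint cycles commute, ord(φ) = lcm(9, 2) = 18.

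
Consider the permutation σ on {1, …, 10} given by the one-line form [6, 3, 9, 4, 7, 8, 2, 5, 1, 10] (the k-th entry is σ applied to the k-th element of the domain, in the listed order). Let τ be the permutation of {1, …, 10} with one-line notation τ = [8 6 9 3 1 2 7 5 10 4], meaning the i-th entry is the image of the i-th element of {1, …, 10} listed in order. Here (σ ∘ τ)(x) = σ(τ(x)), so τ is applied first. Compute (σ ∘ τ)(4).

9

First apply τ: τ(4) = 3, then σ(3) = 9. Thus (σ ∘ τ)(4) = 9.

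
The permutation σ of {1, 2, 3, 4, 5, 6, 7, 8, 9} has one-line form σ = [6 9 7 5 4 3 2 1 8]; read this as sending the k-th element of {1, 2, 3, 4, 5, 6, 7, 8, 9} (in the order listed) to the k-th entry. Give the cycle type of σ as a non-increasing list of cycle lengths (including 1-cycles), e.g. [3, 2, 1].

[7, 2]

The disjoint cycles are (1 6 3 7 2 9 8)(4 5), with lengths 7, 2 in non-increasing order.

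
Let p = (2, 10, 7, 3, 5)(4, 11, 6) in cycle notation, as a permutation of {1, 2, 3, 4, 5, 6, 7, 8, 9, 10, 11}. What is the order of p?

The cycle type of p is (5, 3, 1, 1, 1).
The order of p is the least common multiple of its cycle lengths: lcm(5, 3) = 15.

15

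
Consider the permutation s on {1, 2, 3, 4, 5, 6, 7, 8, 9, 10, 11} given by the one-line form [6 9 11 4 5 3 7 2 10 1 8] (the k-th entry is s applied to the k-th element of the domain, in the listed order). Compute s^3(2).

1

Tracing 2 → 9 → … returns to 2 after 8 steps, so 2 lies in an 8-cycle (1, 6, 3, 11, 8, 2, 9, 10).
Advancing 3 steps from 2: 2 → 9 → 10 → 1.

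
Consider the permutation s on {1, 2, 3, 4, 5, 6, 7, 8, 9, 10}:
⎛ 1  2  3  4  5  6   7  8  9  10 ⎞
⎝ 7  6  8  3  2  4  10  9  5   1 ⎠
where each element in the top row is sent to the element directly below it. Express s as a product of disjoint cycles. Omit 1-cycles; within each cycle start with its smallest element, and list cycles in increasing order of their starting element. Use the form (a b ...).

(1 7 10)(2 6 4 3 8 9 5)

From 1: 1 → 7 → 10 → 1, closing the cycle (1 7 10).
Repeating from the next unused element and collecting all non-trivial cycles gives (1 7 10)(2 6 4 3 8 9 5).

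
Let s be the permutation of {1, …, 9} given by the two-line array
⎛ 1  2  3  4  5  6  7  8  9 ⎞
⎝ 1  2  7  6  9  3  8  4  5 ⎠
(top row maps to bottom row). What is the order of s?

Writing s as disjoint cycles, the cycle lengths are 5, 2, 1, 1.
The order of s is the least common multiple of its cycle lengths: lcm(5, 2) = 10.

10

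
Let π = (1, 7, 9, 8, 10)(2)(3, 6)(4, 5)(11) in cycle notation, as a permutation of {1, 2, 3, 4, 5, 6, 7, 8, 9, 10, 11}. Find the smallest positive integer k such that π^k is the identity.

10

The disjoint cycles have lengths 5, 2, 2, 1, 1.
The order is lcm(5, 2, 2) = 10.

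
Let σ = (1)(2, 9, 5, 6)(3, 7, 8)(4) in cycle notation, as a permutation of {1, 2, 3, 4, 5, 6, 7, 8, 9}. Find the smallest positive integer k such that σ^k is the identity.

12

The cycle type of σ is (4, 3, 1, 1).
The order of σ is the least common multiple of its cycle lengths: lcm(4, 3) = 12.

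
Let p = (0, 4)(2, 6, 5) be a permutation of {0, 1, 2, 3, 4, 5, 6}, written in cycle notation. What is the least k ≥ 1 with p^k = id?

The disjoint cycles have lengths 3, 2, 1, 1.
The order is lcm(3, 2) = 6.

6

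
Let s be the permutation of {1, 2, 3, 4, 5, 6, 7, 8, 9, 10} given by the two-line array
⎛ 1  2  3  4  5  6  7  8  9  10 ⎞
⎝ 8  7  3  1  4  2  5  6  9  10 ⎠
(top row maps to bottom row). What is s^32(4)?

Tracing 4 → 1 → … returns to 4 after 7 steps, so 4 lies in a 7-cycle (1, 8, 6, 2, 7, 5, 4).
On a 7-cycle, s^7 is the identity, so s^32 = s^4 there (32 ≡ 4 mod 7).
Advancing 4 steps from 4: 4 → 1 → 8 → 6 → 2.

2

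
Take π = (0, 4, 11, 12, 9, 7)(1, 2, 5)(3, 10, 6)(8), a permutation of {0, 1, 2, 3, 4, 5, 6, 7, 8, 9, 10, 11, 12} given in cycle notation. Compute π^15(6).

6 lies in the 3-cycle (3, 10, 6).
On a 3-cycle, π^3 is the identity, so π^15 = π^0 there (15 ≡ 0 mod 3).
So π^15(6) = 6.

6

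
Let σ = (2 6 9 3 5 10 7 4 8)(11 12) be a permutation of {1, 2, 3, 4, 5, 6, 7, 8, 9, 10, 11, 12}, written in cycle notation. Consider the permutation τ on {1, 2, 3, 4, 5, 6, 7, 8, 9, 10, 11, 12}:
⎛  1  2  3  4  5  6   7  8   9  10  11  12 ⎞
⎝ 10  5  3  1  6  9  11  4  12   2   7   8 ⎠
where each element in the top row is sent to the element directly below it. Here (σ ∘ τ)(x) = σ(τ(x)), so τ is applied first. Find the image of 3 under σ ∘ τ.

(σ ∘ τ)(3) = σ(τ(3)). τ(3) = 3, then σ(3) = 5. So (σ ∘ τ)(3) = 5.

5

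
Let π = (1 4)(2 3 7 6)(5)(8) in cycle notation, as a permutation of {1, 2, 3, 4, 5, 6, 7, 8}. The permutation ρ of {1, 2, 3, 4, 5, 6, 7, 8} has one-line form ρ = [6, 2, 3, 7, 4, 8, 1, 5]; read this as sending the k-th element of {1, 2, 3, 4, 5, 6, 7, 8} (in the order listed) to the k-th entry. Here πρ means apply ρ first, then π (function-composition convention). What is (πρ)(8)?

5

First apply ρ: ρ(8) = 5, then π(5) = 5. Thus (πρ)(8) = 5.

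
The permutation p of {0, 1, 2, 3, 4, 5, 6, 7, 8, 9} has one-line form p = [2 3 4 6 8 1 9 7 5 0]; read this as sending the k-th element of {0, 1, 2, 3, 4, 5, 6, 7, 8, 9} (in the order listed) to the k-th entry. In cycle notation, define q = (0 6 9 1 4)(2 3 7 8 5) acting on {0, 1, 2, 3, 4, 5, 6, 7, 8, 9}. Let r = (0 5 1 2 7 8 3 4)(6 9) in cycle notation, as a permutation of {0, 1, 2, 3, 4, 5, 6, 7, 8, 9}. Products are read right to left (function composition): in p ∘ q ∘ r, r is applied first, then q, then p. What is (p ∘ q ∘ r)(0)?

4

Chase 0: r(0) = 5; q(5) = 2; p(2) = 4. Hence (p ∘ q ∘ r)(0) = 4.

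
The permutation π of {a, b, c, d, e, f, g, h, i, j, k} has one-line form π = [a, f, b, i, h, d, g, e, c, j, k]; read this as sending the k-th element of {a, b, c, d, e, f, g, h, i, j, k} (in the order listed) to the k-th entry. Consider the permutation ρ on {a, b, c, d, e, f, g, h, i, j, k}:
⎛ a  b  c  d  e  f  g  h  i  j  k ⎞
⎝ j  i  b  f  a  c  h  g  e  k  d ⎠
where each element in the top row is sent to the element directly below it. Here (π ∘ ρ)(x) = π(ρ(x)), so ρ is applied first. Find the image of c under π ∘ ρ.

f

(π ∘ ρ)(c) = π(ρ(c)). ρ(c) = b, then π(b) = f. So (π ∘ ρ)(c) = f.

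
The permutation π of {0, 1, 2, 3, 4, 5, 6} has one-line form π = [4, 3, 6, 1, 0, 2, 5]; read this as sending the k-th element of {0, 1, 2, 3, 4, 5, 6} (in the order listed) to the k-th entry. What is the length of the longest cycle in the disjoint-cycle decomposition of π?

3

Decomposing into disjoint cycles gives (0, 4)(1, 3)(2, 6, 5); the longest has length 3.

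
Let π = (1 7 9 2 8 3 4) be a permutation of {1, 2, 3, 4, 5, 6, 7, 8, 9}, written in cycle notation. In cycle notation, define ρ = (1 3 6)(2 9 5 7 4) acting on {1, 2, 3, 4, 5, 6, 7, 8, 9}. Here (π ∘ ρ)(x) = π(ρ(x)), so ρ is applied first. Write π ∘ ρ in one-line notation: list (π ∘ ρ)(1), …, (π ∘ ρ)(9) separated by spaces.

For each element, apply ρ then π: 1 → 3 → 4; 2 → 9 → 2; 3 → 6 → 6; 4 → 2 → 8; 5 → 7 → 9; 6 → 1 → 7; 7 → 4 → 1; 8 → 8 → 3; 9 → 5 → 5.
Collecting the images, π ∘ ρ = [4 2 6 8 9 7 1 3 5].

4 2 6 8 9 7 1 3 5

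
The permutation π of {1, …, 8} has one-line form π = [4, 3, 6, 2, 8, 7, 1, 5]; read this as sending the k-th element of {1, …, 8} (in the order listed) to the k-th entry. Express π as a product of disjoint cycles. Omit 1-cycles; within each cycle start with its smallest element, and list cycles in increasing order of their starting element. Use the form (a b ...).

(1 4 2 3 6 7)(5 8)

From 1: 1 → 4 → 2 → 3 → 6 → 7 → 1, closing the cycle (1 4 2 3 6 7).
Repeating from the next unused element and collecting all non-trivial cycles gives (1 4 2 3 6 7)(5 8).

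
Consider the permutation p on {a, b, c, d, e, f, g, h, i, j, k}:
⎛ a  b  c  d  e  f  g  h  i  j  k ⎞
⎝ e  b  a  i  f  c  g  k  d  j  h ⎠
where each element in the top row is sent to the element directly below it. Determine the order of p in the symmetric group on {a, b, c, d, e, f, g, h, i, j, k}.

The disjoint-cycle form of p has cycle lengths 4, 2, 2, 1, 1, 1.
The order of p is the least common multiple of its cycle lengths: lcm(4, 2, 2) = 4.

4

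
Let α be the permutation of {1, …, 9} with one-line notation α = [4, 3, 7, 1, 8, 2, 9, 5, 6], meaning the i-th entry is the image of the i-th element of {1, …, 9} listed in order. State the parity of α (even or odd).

even

In disjoint-cycle form the cycle lengths are 5, 2, 2.
A cycle of length ℓ contributes ℓ−1 transpositions, so α is a product of 4 + 1 + 1 = 6 transpositions — even.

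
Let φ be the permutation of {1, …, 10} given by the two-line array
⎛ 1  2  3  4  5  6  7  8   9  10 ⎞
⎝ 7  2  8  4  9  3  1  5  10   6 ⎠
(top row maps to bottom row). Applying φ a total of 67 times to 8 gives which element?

Tracing 8 → 5 → … returns to 8 after 6 steps, so 8 lies in a 6-cycle (3 8 5 9 10 6).
On a 6-cycle, φ^6 is the identity, so φ^67 = φ^1 there (67 ≡ 1 mod 6).
Stepping 1 place around the cycle: 8 → 5.

5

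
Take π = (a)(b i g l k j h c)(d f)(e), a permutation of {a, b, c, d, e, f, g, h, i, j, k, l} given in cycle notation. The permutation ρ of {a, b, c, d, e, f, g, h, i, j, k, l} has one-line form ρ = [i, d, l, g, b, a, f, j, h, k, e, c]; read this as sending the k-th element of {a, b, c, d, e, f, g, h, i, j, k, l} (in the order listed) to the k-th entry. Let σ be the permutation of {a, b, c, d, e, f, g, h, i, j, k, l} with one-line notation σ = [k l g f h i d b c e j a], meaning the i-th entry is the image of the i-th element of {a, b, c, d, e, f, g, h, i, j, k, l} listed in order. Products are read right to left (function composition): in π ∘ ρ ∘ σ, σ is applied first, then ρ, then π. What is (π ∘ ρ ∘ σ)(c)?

d

Chase c: σ(c) = g; ρ(g) = f; π(f) = d. Hence (π ∘ ρ ∘ σ)(c) = d.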